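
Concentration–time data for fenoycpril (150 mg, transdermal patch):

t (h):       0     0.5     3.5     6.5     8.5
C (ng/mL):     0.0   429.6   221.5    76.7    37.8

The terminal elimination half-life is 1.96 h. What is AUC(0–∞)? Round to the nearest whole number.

AUC = 1753 ng/mL·h

Trapezoidal AUC_0→8.5:
  [0→0.5]: (0.0+429.6)/2 × 0.5 = 107.4
  [0.5→3.5]: (429.6+221.5)/2 × 3 = 976.65
  [3.5→6.5]: (221.5+76.7)/2 × 3 = 447.3
  [6.5→8.5]: (76.7+37.8)/2 × 2 = 114.5
  Sum = 1645.85 ng/mL·h
k_e = ln2 / t½ = 0.693147 / 1.96 = 0.3536 h^-1
Extrapolated tail: C_last / k_e = 37.8 / 0.3536 = 106.900
AUC_0→∞ = 1645.85 + 106.900 = 1752.75 ng/mL·h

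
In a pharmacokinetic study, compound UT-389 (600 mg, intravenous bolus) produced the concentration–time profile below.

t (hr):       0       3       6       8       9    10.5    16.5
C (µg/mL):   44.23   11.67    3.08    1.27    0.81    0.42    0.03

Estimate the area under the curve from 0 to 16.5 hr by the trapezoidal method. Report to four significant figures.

AUC = 113.6 µg/mL·hr

Trapezoidal AUC_0→16.5:
  [0→3]: (44.23+11.67)/2 × 3 = 83.85
  [3→6]: (11.67+3.08)/2 × 3 = 22.125
  [6→8]: (3.08+1.27)/2 × 2 = 4.35
  [8→9]: (1.27+0.81)/2 × 1 = 1.04
  [9→10.5]: (0.81+0.42)/2 × 1.5 = 0.9225
  [10.5→16.5]: (0.42+0.03)/2 × 6 = 1.35
  Sum = 113.6375 µg/mL·hr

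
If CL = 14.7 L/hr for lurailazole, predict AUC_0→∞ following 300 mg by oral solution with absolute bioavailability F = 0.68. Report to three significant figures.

AUC = 13.9 mg/L·hr

AUC_0→∞ = F × Dose / CL
        = 0.68 × 300 / 14.7 = 13.8776 mg/L·hr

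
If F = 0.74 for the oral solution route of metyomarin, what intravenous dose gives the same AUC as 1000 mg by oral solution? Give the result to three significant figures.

D_iv = 740 mg

Systemic exposure from an extravascular dose = F × D_ev, so the equivalent IV dose is F × D_ev.
D_iv = F × D_ev = 0.74 × 1000 = 740 mg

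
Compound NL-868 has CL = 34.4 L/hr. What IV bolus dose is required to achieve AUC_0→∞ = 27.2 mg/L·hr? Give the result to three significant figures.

Dose = 936 mg

Dose_iv = CL × AUC_0→∞
     = 34.4 × 27.2 = 935.68 mg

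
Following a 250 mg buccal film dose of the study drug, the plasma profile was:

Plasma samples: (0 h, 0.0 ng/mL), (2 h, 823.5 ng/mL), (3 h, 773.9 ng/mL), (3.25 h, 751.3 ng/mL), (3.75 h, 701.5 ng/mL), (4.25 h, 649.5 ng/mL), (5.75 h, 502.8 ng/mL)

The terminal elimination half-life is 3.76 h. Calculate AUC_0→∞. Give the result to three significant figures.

Trapezoidal AUC_0→5.75:
  [0→2]: (0.0+823.5)/2 × 2 = 823.5
  [2→3]: (823.5+773.9)/2 × 1 = 798.7
  [3→3.25]: (773.9+751.3)/2 × 0.25 = 190.65
  [3.25→3.75]: (751.3+701.5)/2 × 0.5 = 363.2
  [3.75→4.25]: (701.5+649.5)/2 × 0.5 = 337.75
  [4.25→5.75]: (649.5+502.8)/2 × 1.5 = 864.225
  Sum = 3378.025 ng/mL·h
k_e = ln2 / t½ = 0.693147 / 3.76 = 0.1843 h^-1
Extrapolated tail: C_last / k_e = 502.8 / 0.1843 = 2728.161
AUC_0→∞ = 3378.025 + 2728.161 = 6106.186 ng/mL·h

AUC = 6110 ng/mL·h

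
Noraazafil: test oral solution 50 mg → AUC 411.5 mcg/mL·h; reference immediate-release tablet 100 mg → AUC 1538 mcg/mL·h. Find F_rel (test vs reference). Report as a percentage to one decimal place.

F_rel = (AUC_test/D_test) / (AUC_ref/D_ref)
      = (411.5/50) / (1538/100)
      = 8.23 / 15.38 = 0.5351 = 53.51%

F_rel = 53.5%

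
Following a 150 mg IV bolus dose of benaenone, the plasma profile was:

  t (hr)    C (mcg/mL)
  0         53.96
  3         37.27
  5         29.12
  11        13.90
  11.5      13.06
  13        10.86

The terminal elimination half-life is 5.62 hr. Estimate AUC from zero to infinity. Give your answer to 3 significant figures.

AUC = 445 mcg/mL·hr

Trapezoidal AUC_0→13:
  [0→3]: (53.96+37.27)/2 × 3 = 136.845
  [3→5]: (37.27+29.12)/2 × 2 = 66.39
  [5→11]: (29.12+13.90)/2 × 6 = 129.06
  [11→11.5]: (13.90+13.06)/2 × 0.5 = 6.74
  [11.5→13]: (13.06+10.86)/2 × 1.5 = 17.94
  Sum = 356.975 mcg/mL·hr
k_e = ln2 / t½ = 0.693147 / 5.62 = 0.1233 hr^-1
Extrapolated tail: C_last / k_e = 10.86 / 0.1233 = 88.078
AUC_0→∞ = 356.975 + 88.078 = 445.053 mcg/mL·hr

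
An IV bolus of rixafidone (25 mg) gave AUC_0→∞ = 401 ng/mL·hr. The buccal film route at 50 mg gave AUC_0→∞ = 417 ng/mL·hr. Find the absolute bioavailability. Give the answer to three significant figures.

F = 0.520

F = (AUC_ev / D_ev) / (AUC_iv / D_iv)
  = (417/50) / (401/25)
  = 8.34 / 16.04 = 0.5200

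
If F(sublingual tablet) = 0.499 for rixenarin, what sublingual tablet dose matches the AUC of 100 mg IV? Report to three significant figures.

For equal systemic exposure: F × D_ev = D_iv
D_ev = D_iv / F = 100 / 0.499 = 200.401 mg

D_sublingual = 200 mg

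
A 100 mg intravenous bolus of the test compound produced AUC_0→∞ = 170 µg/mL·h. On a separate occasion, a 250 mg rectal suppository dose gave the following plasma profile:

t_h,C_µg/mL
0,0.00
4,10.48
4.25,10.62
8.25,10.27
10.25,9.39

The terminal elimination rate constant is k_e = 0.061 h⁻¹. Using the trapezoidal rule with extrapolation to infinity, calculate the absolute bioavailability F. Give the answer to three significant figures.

F = 0.562

Trapezoidal AUC_0→10.25 (rectal suppository):
  [0→4]: (0.00+10.48)/2 × 4 = 20.96
  [4→4.25]: (10.48+10.62)/2 × 0.25 = 2.6375
  [4.25→8.25]: (10.62+10.27)/2 × 4 = 41.78
  [8.25→10.25]: (10.27+9.39)/2 × 2 = 19.66
  Sum = 85.0375 µg/mL·h
Tail: C_last/k_e = 9.39/0.061 = 153.934
AUC_0→∞ (rectal suppository) = 85.0375 + 153.934 = 238.9715 µg/mL·h
F = (AUC_ev/D_ev)/(AUC_iv/D_iv) = (238.9715/250)/(170/100) = 0.955886/1.7 = 0.5623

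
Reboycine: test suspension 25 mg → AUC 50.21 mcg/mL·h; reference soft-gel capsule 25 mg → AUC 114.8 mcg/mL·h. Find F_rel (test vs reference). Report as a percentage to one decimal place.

F_rel = 43.7%

F_rel = (AUC_test/D_test) / (AUC_ref/D_ref)
      = (50.21/25) / (114.8/25)
      = 2.0084 / 4.592 = 0.4374 = 43.74%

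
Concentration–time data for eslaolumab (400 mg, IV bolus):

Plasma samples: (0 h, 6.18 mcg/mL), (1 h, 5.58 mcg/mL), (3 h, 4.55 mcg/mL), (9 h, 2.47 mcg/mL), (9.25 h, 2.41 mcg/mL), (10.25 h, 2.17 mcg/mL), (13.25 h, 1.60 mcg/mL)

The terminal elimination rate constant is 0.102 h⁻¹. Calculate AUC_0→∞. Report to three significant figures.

Trapezoidal AUC_0→13.25:
  [0→1]: (6.18+5.58)/2 × 1 = 5.88
  [1→3]: (5.58+4.55)/2 × 2 = 10.13
  [3→9]: (4.55+2.47)/2 × 6 = 21.06
  [9→9.25]: (2.47+2.41)/2 × 0.25 = 0.61
  [9.25→10.25]: (2.41+2.17)/2 × 1 = 2.29
  [10.25→13.25]: (2.17+1.60)/2 × 3 = 5.655
  Sum = 45.625 mcg/mL·h
Extrapolated tail: C_last / k_e = 1.60 / 0.102 = 15.686
AUC_0→∞ = 45.625 + 15.686 = 61.311 mcg/mL·h

AUC = 61.3 mcg/mL·h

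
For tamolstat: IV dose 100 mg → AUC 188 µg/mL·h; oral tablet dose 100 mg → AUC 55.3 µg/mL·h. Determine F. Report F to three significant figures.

F = 0.294

F = (AUC_ev / D_ev) / (AUC_iv / D_iv)
  = (55.3/100) / (188/100)
  = 0.553 / 1.88 = 0.2941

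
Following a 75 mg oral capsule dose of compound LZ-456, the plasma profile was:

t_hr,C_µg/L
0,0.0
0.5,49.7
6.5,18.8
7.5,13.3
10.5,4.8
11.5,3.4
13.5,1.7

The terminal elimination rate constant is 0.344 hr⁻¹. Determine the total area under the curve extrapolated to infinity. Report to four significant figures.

Trapezoidal AUC_0→13.5:
  [0→0.5]: (0.0+49.7)/2 × 0.5 = 12.425
  [0.5→6.5]: (49.7+18.8)/2 × 6 = 205.5
  [6.5→7.5]: (18.8+13.3)/2 × 1 = 16.05
  [7.5→10.5]: (13.3+4.8)/2 × 3 = 27.15
  [10.5→11.5]: (4.8+3.4)/2 × 1 = 4.1
  [11.5→13.5]: (3.4+1.7)/2 × 2 = 5.1
  Sum = 270.325 µg/L·hr
Extrapolated tail: C_last / k_e = 1.7 / 0.344 = 4.942
AUC_0→∞ = 270.325 + 4.942 = 275.267 µg/L·hr

AUC = 275.3 µg/L·hr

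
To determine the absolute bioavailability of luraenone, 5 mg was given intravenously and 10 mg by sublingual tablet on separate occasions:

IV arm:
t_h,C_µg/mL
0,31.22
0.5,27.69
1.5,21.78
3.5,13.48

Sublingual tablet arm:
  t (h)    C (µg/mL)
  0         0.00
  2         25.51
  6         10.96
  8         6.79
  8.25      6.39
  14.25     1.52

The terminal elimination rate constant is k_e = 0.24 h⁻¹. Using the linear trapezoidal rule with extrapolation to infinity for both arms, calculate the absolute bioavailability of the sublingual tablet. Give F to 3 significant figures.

Trapezoidal AUC_0→3.5 (IV):
  [0→0.5]: (31.22+27.69)/2 × 0.5 = 14.7275
  [0.5→1.5]: (27.69+21.78)/2 × 1 = 24.735
  [1.5→3.5]: (21.78+13.48)/2 × 2 = 35.26
  Sum = 74.7225 µg/mL·h
IV tail: 13.48/0.24 = 56.167; AUC_iv,0→∞ = 74.7225 + 56.167 = 130.8895 µg/mL·h
Trapezoidal AUC_0→14.25 (sublingual tablet):
  [0→2]: (0.00+25.51)/2 × 2 = 25.51
  [2→6]: (25.51+10.96)/2 × 4 = 72.94
  [6→8]: (10.96+6.79)/2 × 2 = 17.75
  [8→8.25]: (6.79+6.39)/2 × 0.25 = 1.6475
  [8.25→14.25]: (6.39+1.52)/2 × 6 = 23.73
  Sum = 141.5775 µg/mL·h
sublingual tablet tail: 1.52/0.24 = 6.333; AUC_ev,0→∞ = 141.5775 + 6.333 = 147.9105 µg/mL·h
F = (AUC_ev/D_ev)/(AUC_iv/D_iv) = (147.9105/10)/(130.8895/5) = 14.79105/26.1779 = 0.5650

F = 0.565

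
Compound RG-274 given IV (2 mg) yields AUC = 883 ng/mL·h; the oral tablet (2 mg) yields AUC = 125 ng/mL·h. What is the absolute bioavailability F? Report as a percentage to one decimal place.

F = (AUC_ev / D_ev) / (AUC_iv / D_iv)
  = (125/2) / (883/2)
  = 62.5 / 441.5 = 0.1416
  = 14.16%

F = 14.2%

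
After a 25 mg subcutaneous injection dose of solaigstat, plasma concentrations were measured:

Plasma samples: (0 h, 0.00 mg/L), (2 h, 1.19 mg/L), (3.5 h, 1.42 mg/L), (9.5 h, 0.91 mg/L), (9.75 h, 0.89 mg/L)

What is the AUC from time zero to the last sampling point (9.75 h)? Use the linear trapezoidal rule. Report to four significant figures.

AUC = 10.36 mg/L·h

Trapezoidal AUC_0→9.75:
  [0→2]: (0.00+1.19)/2 × 2 = 1.19
  [2→3.5]: (1.19+1.42)/2 × 1.5 = 1.9575
  [3.5→9.5]: (1.42+0.91)/2 × 6 = 6.99
  [9.5→9.75]: (0.91+0.89)/2 × 0.25 = 0.225
  Sum = 10.3625 mg/L·h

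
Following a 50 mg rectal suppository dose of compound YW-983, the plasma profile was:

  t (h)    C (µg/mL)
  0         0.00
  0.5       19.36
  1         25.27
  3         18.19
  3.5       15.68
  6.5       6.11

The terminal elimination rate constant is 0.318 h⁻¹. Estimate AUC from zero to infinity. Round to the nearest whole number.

Trapezoidal AUC_0→6.5:
  [0→0.5]: (0.00+19.36)/2 × 0.5 = 4.84
  [0.5→1]: (19.36+25.27)/2 × 0.5 = 11.1575
  [1→3]: (25.27+18.19)/2 × 2 = 43.46
  [3→3.5]: (18.19+15.68)/2 × 0.5 = 8.4675
  [3.5→6.5]: (15.68+6.11)/2 × 3 = 32.685
  Sum = 100.61 µg/mL·h
Extrapolated tail: C_last / k_e = 6.11 / 0.318 = 19.214
AUC_0→∞ = 100.61 + 19.214 = 119.824 µg/mL·h

AUC = 120 µg/mL·h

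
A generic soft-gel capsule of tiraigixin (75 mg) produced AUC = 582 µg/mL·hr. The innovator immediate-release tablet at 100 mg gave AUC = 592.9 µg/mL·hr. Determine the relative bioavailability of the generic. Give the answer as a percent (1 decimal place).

F_rel = 130.9%

F_rel = (AUC_test/D_test) / (AUC_ref/D_ref)
      = (582/75) / (592.9/100)
      = 7.76 / 5.929 = 1.3088 = 130.88%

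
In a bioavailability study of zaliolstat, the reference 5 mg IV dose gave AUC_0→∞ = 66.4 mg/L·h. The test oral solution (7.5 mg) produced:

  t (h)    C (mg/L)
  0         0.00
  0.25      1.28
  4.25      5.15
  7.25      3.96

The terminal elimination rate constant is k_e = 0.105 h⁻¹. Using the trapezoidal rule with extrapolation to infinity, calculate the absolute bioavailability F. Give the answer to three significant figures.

F = 0.647

Trapezoidal AUC_0→7.25 (oral solution):
  [0→0.25]: (0.00+1.28)/2 × 0.25 = 0.16
  [0.25→4.25]: (1.28+5.15)/2 × 4 = 12.86
  [4.25→7.25]: (5.15+3.96)/2 × 3 = 13.665
  Sum = 26.685 mg/L·h
Tail: C_last/k_e = 3.96/0.105 = 37.714
AUC_0→∞ (oral solution) = 26.685 + 37.714 = 64.399 mg/L·h
F = (AUC_ev/D_ev)/(AUC_iv/D_iv) = (64.399/7.5)/(66.4/5) = 8.58653/13.28 = 0.6466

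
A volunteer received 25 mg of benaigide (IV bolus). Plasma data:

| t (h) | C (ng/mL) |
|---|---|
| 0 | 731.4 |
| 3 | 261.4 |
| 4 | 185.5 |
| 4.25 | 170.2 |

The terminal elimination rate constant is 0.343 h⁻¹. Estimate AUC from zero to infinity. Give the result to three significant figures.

Trapezoidal AUC_0→4.25:
  [0→3]: (731.4+261.4)/2 × 3 = 1489.2
  [3→4]: (261.4+185.5)/2 × 1 = 223.45
  [4→4.25]: (185.5+170.2)/2 × 0.25 = 44.4625
  Sum = 1757.1125 ng/mL·h
Extrapolated tail: C_last / k_e = 170.2 / 0.343 = 496.210
AUC_0→∞ = 1757.1125 + 496.210 = 2253.3225 ng/mL·h

AUC = 2250 ng/mL·h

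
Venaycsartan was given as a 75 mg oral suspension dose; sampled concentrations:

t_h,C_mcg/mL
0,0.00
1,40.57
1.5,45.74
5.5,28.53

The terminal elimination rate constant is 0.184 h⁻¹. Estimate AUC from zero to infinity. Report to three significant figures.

Trapezoidal AUC_0→5.5:
  [0→1]: (0.00+40.57)/2 × 1 = 20.285
  [1→1.5]: (40.57+45.74)/2 × 0.5 = 21.5775
  [1.5→5.5]: (45.74+28.53)/2 × 4 = 148.54
  Sum = 190.4025 mcg/mL·h
Extrapolated tail: C_last / k_e = 28.53 / 0.184 = 155.054
AUC_0→∞ = 190.4025 + 155.054 = 345.4565 mcg/mL·h

AUC = 345 mcg/mL·h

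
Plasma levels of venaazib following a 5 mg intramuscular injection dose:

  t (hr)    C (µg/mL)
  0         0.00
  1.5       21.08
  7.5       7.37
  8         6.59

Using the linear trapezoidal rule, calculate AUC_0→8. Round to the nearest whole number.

AUC = 105 µg/mL·hr

Trapezoidal AUC_0→8:
  [0→1.5]: (0.00+21.08)/2 × 1.5 = 15.81
  [1.5→7.5]: (21.08+7.37)/2 × 6 = 85.35
  [7.5→8]: (7.37+6.59)/2 × 0.5 = 3.49
  Sum = 104.65 µg/mL·hr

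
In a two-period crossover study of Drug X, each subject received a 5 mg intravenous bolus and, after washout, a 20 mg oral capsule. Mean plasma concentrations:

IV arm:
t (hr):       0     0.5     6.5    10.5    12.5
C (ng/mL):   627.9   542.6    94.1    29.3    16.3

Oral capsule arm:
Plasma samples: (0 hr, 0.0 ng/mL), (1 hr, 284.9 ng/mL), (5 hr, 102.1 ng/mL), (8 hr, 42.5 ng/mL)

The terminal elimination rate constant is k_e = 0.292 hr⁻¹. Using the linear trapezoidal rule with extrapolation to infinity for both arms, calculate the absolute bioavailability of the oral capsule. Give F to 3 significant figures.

F = 0.125

Trapezoidal AUC_0→12.5 (IV):
  [0→0.5]: (627.9+542.6)/2 × 0.5 = 292.625
  [0.5→6.5]: (542.6+94.1)/2 × 6 = 1910.1
  [6.5→10.5]: (94.1+29.3)/2 × 4 = 246.8
  [10.5→12.5]: (29.3+16.3)/2 × 2 = 45.6
  Sum = 2495.125 ng/mL·hr
IV tail: 16.3/0.292 = 55.822; AUC_iv,0→∞ = 2495.125 + 55.822 = 2550.947 ng/mL·hr
Trapezoidal AUC_0→8 (oral capsule):
  [0→1]: (0.0+284.9)/2 × 1 = 142.45
  [1→5]: (284.9+102.1)/2 × 4 = 774.0
  [5→8]: (102.1+42.5)/2 × 3 = 216.9
  Sum = 1133.35 ng/mL·hr
oral capsule tail: 42.5/0.292 = 145.548; AUC_ev,0→∞ = 1133.35 + 145.548 = 1278.898 ng/mL·hr
F = (AUC_ev/D_ev)/(AUC_iv/D_iv) = (1278.898/20)/(2550.947/5) = 63.9449/510.1894 = 0.1253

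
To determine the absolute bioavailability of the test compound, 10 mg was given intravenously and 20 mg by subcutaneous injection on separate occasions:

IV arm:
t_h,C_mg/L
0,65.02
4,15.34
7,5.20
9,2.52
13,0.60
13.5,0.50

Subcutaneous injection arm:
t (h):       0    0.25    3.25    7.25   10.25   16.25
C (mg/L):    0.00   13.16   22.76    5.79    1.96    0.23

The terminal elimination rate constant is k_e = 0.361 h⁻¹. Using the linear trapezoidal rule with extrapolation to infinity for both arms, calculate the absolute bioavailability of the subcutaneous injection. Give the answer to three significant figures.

Trapezoidal AUC_0→13.5 (IV):
  [0→4]: (65.02+15.34)/2 × 4 = 160.72
  [4→7]: (15.34+5.20)/2 × 3 = 30.81
  [7→9]: (5.20+2.52)/2 × 2 = 7.72
  [9→13]: (2.52+0.60)/2 × 4 = 6.24
  [13→13.5]: (0.60+0.50)/2 × 0.5 = 0.275
  Sum = 205.765 mg/L·h
IV tail: 0.50/0.361 = 1.385; AUC_iv,0→∞ = 205.765 + 1.385 = 207.15 mg/L·h
Trapezoidal AUC_0→16.25 (subcutaneous injection):
  [0→0.25]: (0.00+13.16)/2 × 0.25 = 1.645
  [0.25→3.25]: (13.16+22.76)/2 × 3 = 53.88
  [3.25→7.25]: (22.76+5.79)/2 × 4 = 57.1
  [7.25→10.25]: (5.79+1.96)/2 × 3 = 11.625
  [10.25→16.25]: (1.96+0.23)/2 × 6 = 6.57
  Sum = 130.82 mg/L·h
subcutaneous injection tail: 0.23/0.361 = 0.637; AUC_ev,0→∞ = 130.82 + 0.637 = 131.457 mg/L·h
F = (AUC_ev/D_ev)/(AUC_iv/D_iv) = (131.457/20)/(207.15/10) = 6.57285/20.715 = 0.3173

F = 0.317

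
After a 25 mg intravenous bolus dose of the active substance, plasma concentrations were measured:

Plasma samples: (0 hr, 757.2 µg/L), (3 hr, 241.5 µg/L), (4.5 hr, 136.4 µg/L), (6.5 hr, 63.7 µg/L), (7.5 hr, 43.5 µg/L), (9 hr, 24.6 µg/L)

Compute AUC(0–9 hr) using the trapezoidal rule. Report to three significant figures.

Trapezoidal AUC_0→9:
  [0→3]: (757.2+241.5)/2 × 3 = 1498.05
  [3→4.5]: (241.5+136.4)/2 × 1.5 = 283.425
  [4.5→6.5]: (136.4+63.7)/2 × 2 = 200.1
  [6.5→7.5]: (63.7+43.5)/2 × 1 = 53.6
  [7.5→9]: (43.5+24.6)/2 × 1.5 = 51.075
  Sum = 2086.25 µg/L·hr

AUC = 2090 µg/L·hr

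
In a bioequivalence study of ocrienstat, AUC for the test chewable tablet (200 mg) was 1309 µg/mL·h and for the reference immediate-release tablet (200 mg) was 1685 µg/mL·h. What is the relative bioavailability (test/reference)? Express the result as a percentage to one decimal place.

F_rel = (AUC_test/D_test) / (AUC_ref/D_ref)
      = (1309/200) / (1685/200)
      = 6.545 / 8.425 = 0.7769 = 77.69%

F_rel = 77.7%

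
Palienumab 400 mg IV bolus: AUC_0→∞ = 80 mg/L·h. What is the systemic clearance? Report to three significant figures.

CL = 5.00 L/h

CL = Dose_iv / AUC_0→∞
   = 400 / 80 = 5 L/h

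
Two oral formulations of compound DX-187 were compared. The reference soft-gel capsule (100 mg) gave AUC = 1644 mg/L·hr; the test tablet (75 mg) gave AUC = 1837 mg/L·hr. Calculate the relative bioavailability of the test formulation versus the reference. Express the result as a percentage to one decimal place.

F_rel = (AUC_test/D_test) / (AUC_ref/D_ref)
      = (1837/75) / (1644/100)
      = 24.4933 / 16.44 = 1.4899 = 148.99%

F_rel = 149.0%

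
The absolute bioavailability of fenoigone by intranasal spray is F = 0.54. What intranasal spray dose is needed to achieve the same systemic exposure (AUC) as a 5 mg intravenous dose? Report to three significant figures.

D_intranasal = 9.26 mg

For equal systemic exposure: F × D_ev = D_iv
D_ev = D_iv / F = 5 / 0.54 = 9.25926 mg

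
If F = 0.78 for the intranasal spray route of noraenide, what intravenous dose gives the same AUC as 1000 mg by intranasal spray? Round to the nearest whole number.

Systemic exposure from an extravascular dose = F × D_ev, so the equivalent IV dose is F × D_ev.
D_iv = F × D_ev = 0.78 × 1000 = 780 mg

D_iv = 780 mg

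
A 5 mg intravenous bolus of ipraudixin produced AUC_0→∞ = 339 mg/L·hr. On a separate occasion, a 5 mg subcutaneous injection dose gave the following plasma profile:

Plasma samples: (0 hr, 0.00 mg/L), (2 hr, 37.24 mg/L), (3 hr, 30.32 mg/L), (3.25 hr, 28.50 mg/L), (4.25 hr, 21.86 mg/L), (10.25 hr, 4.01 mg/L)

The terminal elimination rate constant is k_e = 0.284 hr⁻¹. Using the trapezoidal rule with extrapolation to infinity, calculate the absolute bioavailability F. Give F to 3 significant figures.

Trapezoidal AUC_0→10.25 (subcutaneous injection):
  [0→2]: (0.00+37.24)/2 × 2 = 37.24
  [2→3]: (37.24+30.32)/2 × 1 = 33.78
  [3→3.25]: (30.32+28.50)/2 × 0.25 = 7.3525
  [3.25→4.25]: (28.50+21.86)/2 × 1 = 25.18
  [4.25→10.25]: (21.86+4.01)/2 × 6 = 77.61
  Sum = 181.1625 mg/L·hr
Tail: C_last/k_e = 4.01/0.284 = 14.120
AUC_0→∞ (subcutaneous injection) = 181.1625 + 14.120 = 195.2825 mg/L·hr
F = (AUC_ev/D_ev)/(AUC_iv/D_iv) = (195.2825/5)/(339/5) = 39.0565/67.8 = 0.5761

F = 0.576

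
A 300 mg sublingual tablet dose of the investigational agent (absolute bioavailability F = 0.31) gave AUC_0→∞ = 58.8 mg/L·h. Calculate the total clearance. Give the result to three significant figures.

CL = F × Dose / AUC_0→∞
   = 0.31 × 300 / 58.8 = 1.58163 L/h

CL = 1.58 L/h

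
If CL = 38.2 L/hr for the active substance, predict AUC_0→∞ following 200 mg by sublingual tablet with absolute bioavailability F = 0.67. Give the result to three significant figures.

AUC = 3.51 mg/L·hr

AUC_0→∞ = F × Dose / CL
        = 0.67 × 200 / 38.2 = 3.50785 mg/L·hr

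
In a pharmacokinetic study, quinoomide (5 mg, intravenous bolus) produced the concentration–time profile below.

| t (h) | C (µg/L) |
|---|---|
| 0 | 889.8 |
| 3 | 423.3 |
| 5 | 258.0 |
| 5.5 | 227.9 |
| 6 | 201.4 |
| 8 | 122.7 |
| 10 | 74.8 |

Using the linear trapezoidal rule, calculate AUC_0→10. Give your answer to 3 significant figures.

AUC = 3400 µg/L·h

Trapezoidal AUC_0→10:
  [0→3]: (889.8+423.3)/2 × 3 = 1969.65
  [3→5]: (423.3+258.0)/2 × 2 = 681.3
  [5→5.5]: (258.0+227.9)/2 × 0.5 = 121.475
  [5.5→6]: (227.9+201.4)/2 × 0.5 = 107.325
  [6→8]: (201.4+122.7)/2 × 2 = 324.1
  [8→10]: (122.7+74.8)/2 × 2 = 197.5
  Sum = 3401.35 µg/L·h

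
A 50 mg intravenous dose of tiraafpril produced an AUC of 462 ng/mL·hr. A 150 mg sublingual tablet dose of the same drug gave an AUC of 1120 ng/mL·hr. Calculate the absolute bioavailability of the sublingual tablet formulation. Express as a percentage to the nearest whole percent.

F = (AUC_ev / D_ev) / (AUC_iv / D_iv)
  = (1120/150) / (462/50)
  = 7.46667 / 9.24 = 0.8081
  = 80.81%

F = 81%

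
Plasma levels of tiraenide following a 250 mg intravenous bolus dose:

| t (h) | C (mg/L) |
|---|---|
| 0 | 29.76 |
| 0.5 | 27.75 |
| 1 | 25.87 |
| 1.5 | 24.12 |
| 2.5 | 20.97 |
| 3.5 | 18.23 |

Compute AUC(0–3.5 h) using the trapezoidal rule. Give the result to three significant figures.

Trapezoidal AUC_0→3.5:
  [0→0.5]: (29.76+27.75)/2 × 0.5 = 14.3775
  [0.5→1]: (27.75+25.87)/2 × 0.5 = 13.405
  [1→1.5]: (25.87+24.12)/2 × 0.5 = 12.4975
  [1.5→2.5]: (24.12+20.97)/2 × 1 = 22.545
  [2.5→3.5]: (20.97+18.23)/2 × 1 = 19.6
  Sum = 82.425 mg/L·h

AUC = 82.4 mg/L·h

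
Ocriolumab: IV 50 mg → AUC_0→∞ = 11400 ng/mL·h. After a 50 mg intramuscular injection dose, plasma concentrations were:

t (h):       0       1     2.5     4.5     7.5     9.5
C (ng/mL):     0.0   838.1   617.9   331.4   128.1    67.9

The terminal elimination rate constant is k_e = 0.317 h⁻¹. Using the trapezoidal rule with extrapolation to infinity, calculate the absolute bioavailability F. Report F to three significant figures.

Trapezoidal AUC_0→9.5 (intramuscular injection):
  [0→1]: (0.0+838.1)/2 × 1 = 419.05
  [1→2.5]: (838.1+617.9)/2 × 1.5 = 1092.0
  [2.5→4.5]: (617.9+331.4)/2 × 2 = 949.3
  [4.5→7.5]: (331.4+128.1)/2 × 3 = 689.25
  [7.5→9.5]: (128.1+67.9)/2 × 2 = 196.0
  Sum = 3345.6 ng/mL·h
Tail: C_last/k_e = 67.9/0.317 = 214.196
AUC_0→∞ (intramuscular injection) = 3345.6 + 214.196 = 3559.796 ng/mL·h
F = (AUC_ev/D_ev)/(AUC_iv/D_iv) = (3559.796/50)/(11400/50) = 71.19592/228 = 0.3123

F = 0.312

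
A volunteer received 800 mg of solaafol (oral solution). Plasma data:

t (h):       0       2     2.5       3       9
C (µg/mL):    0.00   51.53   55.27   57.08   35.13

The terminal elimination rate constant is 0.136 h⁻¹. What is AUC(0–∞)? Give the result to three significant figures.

Trapezoidal AUC_0→9:
  [0→2]: (0.00+51.53)/2 × 2 = 51.53
  [2→2.5]: (51.53+55.27)/2 × 0.5 = 26.7
  [2.5→3]: (55.27+57.08)/2 × 0.5 = 28.0875
  [3→9]: (57.08+35.13)/2 × 6 = 276.63
  Sum = 382.9475 µg/mL·h
Extrapolated tail: C_last / k_e = 35.13 / 0.136 = 258.309
AUC_0→∞ = 382.9475 + 258.309 = 641.2565 µg/mL·h

AUC = 641 µg/mL·h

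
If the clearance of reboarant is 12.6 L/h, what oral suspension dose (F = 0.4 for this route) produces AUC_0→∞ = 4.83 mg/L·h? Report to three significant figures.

Dose = CL × AUC_0→∞ / F
     = 12.6 × 4.83 / 0.4 = 152.145 mg

Dose = 152 mg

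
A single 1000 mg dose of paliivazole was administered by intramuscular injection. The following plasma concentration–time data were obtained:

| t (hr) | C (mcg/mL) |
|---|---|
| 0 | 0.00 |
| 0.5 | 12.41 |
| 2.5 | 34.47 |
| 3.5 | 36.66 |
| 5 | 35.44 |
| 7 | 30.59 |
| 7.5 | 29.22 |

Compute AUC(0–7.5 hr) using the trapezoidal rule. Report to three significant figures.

AUC = 221 mcg/mL·hr

Trapezoidal AUC_0→7.5:
  [0→0.5]: (0.00+12.41)/2 × 0.5 = 3.1025
  [0.5→2.5]: (12.41+34.47)/2 × 2 = 46.88
  [2.5→3.5]: (34.47+36.66)/2 × 1 = 35.565
  [3.5→5]: (36.66+35.44)/2 × 1.5 = 54.075
  [5→7]: (35.44+30.59)/2 × 2 = 66.03
  [7→7.5]: (30.59+29.22)/2 × 0.5 = 14.9525
  Sum = 220.605 mcg/mL·hr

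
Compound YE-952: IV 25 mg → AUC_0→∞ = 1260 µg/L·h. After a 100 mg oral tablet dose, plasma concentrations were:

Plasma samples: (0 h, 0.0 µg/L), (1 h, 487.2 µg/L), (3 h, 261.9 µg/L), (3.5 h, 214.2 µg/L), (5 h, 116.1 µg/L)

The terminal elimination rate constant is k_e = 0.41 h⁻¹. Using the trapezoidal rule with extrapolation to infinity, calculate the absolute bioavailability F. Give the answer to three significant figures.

F = 0.326

Trapezoidal AUC_0→5 (oral tablet):
  [0→1]: (0.0+487.2)/2 × 1 = 243.6
  [1→3]: (487.2+261.9)/2 × 2 = 749.1
  [3→3.5]: (261.9+214.2)/2 × 0.5 = 119.025
  [3.5→5]: (214.2+116.1)/2 × 1.5 = 247.725
  Sum = 1359.45 µg/L·h
Tail: C_last/k_e = 116.1/0.41 = 283.171
AUC_0→∞ (oral tablet) = 1359.45 + 283.171 = 1642.621 µg/L·h
F = (AUC_ev/D_ev)/(AUC_iv/D_iv) = (1642.621/100)/(1260/25) = 16.42621/50.4 = 0.3259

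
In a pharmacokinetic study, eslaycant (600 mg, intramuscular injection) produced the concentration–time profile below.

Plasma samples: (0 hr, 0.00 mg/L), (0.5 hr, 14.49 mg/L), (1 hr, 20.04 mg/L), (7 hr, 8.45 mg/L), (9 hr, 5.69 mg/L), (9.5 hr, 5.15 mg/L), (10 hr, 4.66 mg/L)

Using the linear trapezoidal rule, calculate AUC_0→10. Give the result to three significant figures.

Trapezoidal AUC_0→10:
  [0→0.5]: (0.00+14.49)/2 × 0.5 = 3.6225
  [0.5→1]: (14.49+20.04)/2 × 0.5 = 8.6325
  [1→7]: (20.04+8.45)/2 × 6 = 85.47
  [7→9]: (8.45+5.69)/2 × 2 = 14.14
  [9→9.5]: (5.69+5.15)/2 × 0.5 = 2.71
  [9.5→10]: (5.15+4.66)/2 × 0.5 = 2.4525
  Sum = 117.0275 mg/L·hr

AUC = 117 mg/L·hr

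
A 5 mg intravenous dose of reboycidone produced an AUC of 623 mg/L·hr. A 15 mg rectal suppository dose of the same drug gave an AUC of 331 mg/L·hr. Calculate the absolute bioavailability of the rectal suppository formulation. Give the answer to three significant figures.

F = 0.177

F = (AUC_ev / D_ev) / (AUC_iv / D_iv)
  = (331/15) / (623/5)
  = 22.0667 / 124.6 = 0.1771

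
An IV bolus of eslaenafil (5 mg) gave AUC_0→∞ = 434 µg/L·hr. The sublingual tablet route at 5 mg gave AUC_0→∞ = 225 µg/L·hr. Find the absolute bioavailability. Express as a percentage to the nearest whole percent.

F = 52%

F = (AUC_ev / D_ev) / (AUC_iv / D_iv)
  = (225/5) / (434/5)
  = 45 / 86.8 = 0.5184
  = 51.84%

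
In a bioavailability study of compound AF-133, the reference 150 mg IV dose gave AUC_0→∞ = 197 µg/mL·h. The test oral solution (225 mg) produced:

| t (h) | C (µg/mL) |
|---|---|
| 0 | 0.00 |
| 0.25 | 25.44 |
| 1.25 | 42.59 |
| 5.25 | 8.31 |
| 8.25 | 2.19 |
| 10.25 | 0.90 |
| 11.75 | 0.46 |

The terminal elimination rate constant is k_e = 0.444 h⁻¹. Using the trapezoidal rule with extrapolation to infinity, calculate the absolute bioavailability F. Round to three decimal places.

Trapezoidal AUC_0→11.75 (oral solution):
  [0→0.25]: (0.00+25.44)/2 × 0.25 = 3.18
  [0.25→1.25]: (25.44+42.59)/2 × 1 = 34.015
  [1.25→5.25]: (42.59+8.31)/2 × 4 = 101.8
  [5.25→8.25]: (8.31+2.19)/2 × 3 = 15.75
  [8.25→10.25]: (2.19+0.90)/2 × 2 = 3.09
  [10.25→11.75]: (0.90+0.46)/2 × 1.5 = 1.02
  Sum = 158.855 µg/mL·h
Tail: C_last/k_e = 0.46/0.444 = 1.036
AUC_0→∞ (oral solution) = 158.855 + 1.036 = 159.891 µg/mL·h
F = (AUC_ev/D_ev)/(AUC_iv/D_iv) = (159.891/225)/(197/150) = 0.710627/1.31333 = 0.5411

F = 0.541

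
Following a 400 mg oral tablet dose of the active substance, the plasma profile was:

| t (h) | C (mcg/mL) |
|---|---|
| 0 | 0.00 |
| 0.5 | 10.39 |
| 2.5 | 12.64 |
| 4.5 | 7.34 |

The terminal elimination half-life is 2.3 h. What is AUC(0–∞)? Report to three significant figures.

AUC = 70.0 mcg/mL·h

Trapezoidal AUC_0→4.5:
  [0→0.5]: (0.00+10.39)/2 × 0.5 = 2.5975
  [0.5→2.5]: (10.39+12.64)/2 × 2 = 23.03
  [2.5→4.5]: (12.64+7.34)/2 × 2 = 19.98
  Sum = 45.6075 mcg/mL·h
k_e = ln2 / t½ = 0.693147 / 2.3 = 0.3014 h^-1
Extrapolated tail: C_last / k_e = 7.34 / 0.3014 = 24.353
AUC_0→∞ = 45.6075 + 24.353 = 69.9605 mcg/mL·h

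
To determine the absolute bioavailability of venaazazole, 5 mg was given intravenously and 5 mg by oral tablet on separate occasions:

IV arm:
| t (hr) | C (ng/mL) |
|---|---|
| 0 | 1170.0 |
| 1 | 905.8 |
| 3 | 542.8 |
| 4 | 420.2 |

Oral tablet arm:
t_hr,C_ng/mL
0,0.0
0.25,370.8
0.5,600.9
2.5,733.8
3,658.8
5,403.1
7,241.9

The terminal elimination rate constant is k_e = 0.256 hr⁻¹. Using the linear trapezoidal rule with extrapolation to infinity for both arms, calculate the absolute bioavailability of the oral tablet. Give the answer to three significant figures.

Trapezoidal AUC_0→4 (IV):
  [0→1]: (1170.0+905.8)/2 × 1 = 1037.9
  [1→3]: (905.8+542.8)/2 × 2 = 1448.6
  [3→4]: (542.8+420.2)/2 × 1 = 481.5
  Sum = 2968.0 ng/mL·hr
IV tail: 420.2/0.256 = 1641.406; AUC_iv,0→∞ = 2968.0 + 1641.406 = 4609.406 ng/mL·hr
Trapezoidal AUC_0→7 (oral tablet):
  [0→0.25]: (0.0+370.8)/2 × 0.25 = 46.35
  [0.25→0.5]: (370.8+600.9)/2 × 0.25 = 121.4625
  [0.5→2.5]: (600.9+733.8)/2 × 2 = 1334.7
  [2.5→3]: (733.8+658.8)/2 × 0.5 = 348.15
  [3→5]: (658.8+403.1)/2 × 2 = 1061.9
  [5→7]: (403.1+241.9)/2 × 2 = 645.0
  Sum = 3557.5625 ng/mL·hr
oral tablet tail: 241.9/0.256 = 944.922; AUC_ev,0→∞ = 3557.5625 + 944.922 = 4502.4845 ng/mL·hr
F = (AUC_ev/D_ev)/(AUC_iv/D_iv) = (4502.4845/5)/(4609.406/5) = 900.4969/921.8812 = 0.9768

F = 0.977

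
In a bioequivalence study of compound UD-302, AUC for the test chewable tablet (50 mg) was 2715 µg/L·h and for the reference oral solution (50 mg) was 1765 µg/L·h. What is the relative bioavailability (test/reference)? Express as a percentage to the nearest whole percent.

F_rel = 154%

F_rel = (AUC_test/D_test) / (AUC_ref/D_ref)
      = (2715/50) / (1765/50)
      = 54.3 / 35.3 = 1.5382 = 153.82%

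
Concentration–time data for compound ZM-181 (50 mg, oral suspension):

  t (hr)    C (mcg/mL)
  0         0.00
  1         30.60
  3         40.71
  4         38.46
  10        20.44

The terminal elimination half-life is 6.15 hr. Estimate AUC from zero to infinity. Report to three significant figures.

AUC = 484 mcg/mL·hr

Trapezoidal AUC_0→10:
  [0→1]: (0.00+30.60)/2 × 1 = 15.3
  [1→3]: (30.60+40.71)/2 × 2 = 71.31
  [3→4]: (40.71+38.46)/2 × 1 = 39.585
  [4→10]: (38.46+20.44)/2 × 6 = 176.7
  Sum = 302.895 mcg/mL·hr
k_e = ln2 / t½ = 0.693147 / 6.15 = 0.1127 hr^-1
Extrapolated tail: C_last / k_e = 20.44 / 0.1127 = 181.366
AUC_0→∞ = 302.895 + 181.366 = 484.261 mcg/mL·hr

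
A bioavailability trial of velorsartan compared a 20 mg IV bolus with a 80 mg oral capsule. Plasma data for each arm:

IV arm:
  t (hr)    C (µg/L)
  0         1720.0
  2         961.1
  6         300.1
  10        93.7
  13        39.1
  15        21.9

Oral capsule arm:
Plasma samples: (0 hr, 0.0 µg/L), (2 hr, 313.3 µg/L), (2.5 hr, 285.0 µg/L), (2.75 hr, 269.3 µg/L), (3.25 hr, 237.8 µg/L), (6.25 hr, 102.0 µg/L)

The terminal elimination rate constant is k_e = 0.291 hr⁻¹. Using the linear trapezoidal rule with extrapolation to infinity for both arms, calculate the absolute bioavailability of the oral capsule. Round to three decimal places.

F = 0.060

Trapezoidal AUC_0→15 (IV):
  [0→2]: (1720.0+961.1)/2 × 2 = 2681.1
  [2→6]: (961.1+300.1)/2 × 4 = 2522.4
  [6→10]: (300.1+93.7)/2 × 4 = 787.6
  [10→13]: (93.7+39.1)/2 × 3 = 199.2
  [13→15]: (39.1+21.9)/2 × 2 = 61.0
  Sum = 6251.3 µg/L·hr
IV tail: 21.9/0.291 = 75.258; AUC_iv,0→∞ = 6251.3 + 75.258 = 6326.558 µg/L·hr
Trapezoidal AUC_0→6.25 (oral capsule):
  [0→2]: (0.0+313.3)/2 × 2 = 313.3
  [2→2.5]: (313.3+285.0)/2 × 0.5 = 149.575
  [2.5→2.75]: (285.0+269.3)/2 × 0.25 = 69.2875
  [2.75→3.25]: (269.3+237.8)/2 × 0.5 = 126.775
  [3.25→6.25]: (237.8+102.0)/2 × 3 = 509.7
  Sum = 1168.6375 µg/L·hr
oral capsule tail: 102.0/0.291 = 350.515; AUC_ev,0→∞ = 1168.6375 + 350.515 = 1519.1525 µg/L·hr
F = (AUC_ev/D_ev)/(AUC_iv/D_iv) = (1519.1525/80)/(6326.558/20) = 18.9894/316.3279 = 0.0600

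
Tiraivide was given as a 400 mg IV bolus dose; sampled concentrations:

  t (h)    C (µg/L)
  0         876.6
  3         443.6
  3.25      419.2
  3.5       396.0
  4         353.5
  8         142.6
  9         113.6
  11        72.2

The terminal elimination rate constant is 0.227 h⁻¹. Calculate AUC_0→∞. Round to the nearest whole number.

Trapezoidal AUC_0→11:
  [0→3]: (876.6+443.6)/2 × 3 = 1980.3
  [3→3.25]: (443.6+419.2)/2 × 0.25 = 107.85
  [3.25→3.5]: (419.2+396.0)/2 × 0.25 = 101.9
  [3.5→4]: (396.0+353.5)/2 × 0.5 = 187.375
  [4→8]: (353.5+142.6)/2 × 4 = 992.2
  [8→9]: (142.6+113.6)/2 × 1 = 128.1
  [9→11]: (113.6+72.2)/2 × 2 = 185.8
  Sum = 3683.525 µg/L·h
Extrapolated tail: C_last / k_e = 72.2 / 0.227 = 318.062
AUC_0→∞ = 3683.525 + 318.062 = 4001.587 µg/L·h

AUC = 4002 µg/L·h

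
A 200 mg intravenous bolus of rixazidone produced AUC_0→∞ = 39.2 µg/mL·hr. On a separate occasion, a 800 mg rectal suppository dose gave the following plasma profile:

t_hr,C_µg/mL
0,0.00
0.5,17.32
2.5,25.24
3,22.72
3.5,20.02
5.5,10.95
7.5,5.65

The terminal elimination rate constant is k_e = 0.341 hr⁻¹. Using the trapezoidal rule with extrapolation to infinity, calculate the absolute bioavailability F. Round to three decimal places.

Trapezoidal AUC_0→7.5 (rectal suppository):
  [0→0.5]: (0.00+17.32)/2 × 0.5 = 4.33
  [0.5→2.5]: (17.32+25.24)/2 × 2 = 42.56
  [2.5→3]: (25.24+22.72)/2 × 0.5 = 11.99
  [3→3.5]: (22.72+20.02)/2 × 0.5 = 10.685
  [3.5→5.5]: (20.02+10.95)/2 × 2 = 30.97
  [5.5→7.5]: (10.95+5.65)/2 × 2 = 16.6
  Sum = 117.135 µg/mL·hr
Tail: C_last/k_e = 5.65/0.341 = 16.569
AUC_0→∞ (rectal suppository) = 117.135 + 16.569 = 133.704 µg/mL·hr
F = (AUC_ev/D_ev)/(AUC_iv/D_iv) = (133.704/800)/(39.2/200) = 0.16713/0.196 = 0.8527

F = 0.853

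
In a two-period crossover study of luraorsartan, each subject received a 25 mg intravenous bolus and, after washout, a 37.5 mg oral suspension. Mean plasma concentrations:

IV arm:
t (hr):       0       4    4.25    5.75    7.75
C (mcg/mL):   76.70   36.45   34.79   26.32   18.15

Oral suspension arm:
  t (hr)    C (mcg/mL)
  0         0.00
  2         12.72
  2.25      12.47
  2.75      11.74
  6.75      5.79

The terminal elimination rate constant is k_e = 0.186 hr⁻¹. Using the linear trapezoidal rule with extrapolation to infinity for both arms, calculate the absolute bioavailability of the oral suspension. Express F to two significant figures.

F = 0.14

Trapezoidal AUC_0→7.75 (IV):
  [0→4]: (76.70+36.45)/2 × 4 = 226.3
  [4→4.25]: (36.45+34.79)/2 × 0.25 = 8.905
  [4.25→5.75]: (34.79+26.32)/2 × 1.5 = 45.8325
  [5.75→7.75]: (26.32+18.15)/2 × 2 = 44.47
  Sum = 325.5075 mcg/mL·hr
IV tail: 18.15/0.186 = 97.581; AUC_iv,0→∞ = 325.5075 + 97.581 = 423.0885 mcg/mL·hr
Trapezoidal AUC_0→6.75 (oral suspension):
  [0→2]: (0.00+12.72)/2 × 2 = 12.72
  [2→2.25]: (12.72+12.47)/2 × 0.25 = 3.14875
  [2.25→2.75]: (12.47+11.74)/2 × 0.5 = 6.0525
  [2.75→6.75]: (11.74+5.79)/2 × 4 = 35.06
  Sum = 56.98125 mcg/mL·hr
oral suspension tail: 5.79/0.186 = 31.129; AUC_ev,0→∞ = 56.98125 + 31.129 = 88.11025 mcg/mL·hr
F = (AUC_ev/D_ev)/(AUC_iv/D_iv) = (88.11025/37.5)/(423.0885/25) = 2.34961/16.92354 = 0.1388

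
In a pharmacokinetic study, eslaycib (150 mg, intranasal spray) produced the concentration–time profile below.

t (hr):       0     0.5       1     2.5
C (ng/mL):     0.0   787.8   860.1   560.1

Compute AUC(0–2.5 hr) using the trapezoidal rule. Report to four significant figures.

Trapezoidal AUC_0→2.5:
  [0→0.5]: (0.0+787.8)/2 × 0.5 = 196.95
  [0.5→1]: (787.8+860.1)/2 × 0.5 = 411.975
  [1→2.5]: (860.1+560.1)/2 × 1.5 = 1065.15
  Sum = 1674.075 ng/mL·hr

AUC = 1674 ng/mL·hr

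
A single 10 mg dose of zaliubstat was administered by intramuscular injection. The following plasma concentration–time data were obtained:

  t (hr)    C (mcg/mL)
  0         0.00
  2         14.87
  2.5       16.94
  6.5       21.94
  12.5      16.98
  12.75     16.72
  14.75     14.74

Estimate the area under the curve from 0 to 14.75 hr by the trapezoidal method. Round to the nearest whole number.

AUC = 253 mcg/mL·hr

Trapezoidal AUC_0→14.75:
  [0→2]: (0.00+14.87)/2 × 2 = 14.87
  [2→2.5]: (14.87+16.94)/2 × 0.5 = 7.9525
  [2.5→6.5]: (16.94+21.94)/2 × 4 = 77.76
  [6.5→12.5]: (21.94+16.98)/2 × 6 = 116.76
  [12.5→12.75]: (16.98+16.72)/2 × 0.25 = 4.2125
  [12.75→14.75]: (16.72+14.74)/2 × 2 = 31.46
  Sum = 253.015 mcg/mL·hr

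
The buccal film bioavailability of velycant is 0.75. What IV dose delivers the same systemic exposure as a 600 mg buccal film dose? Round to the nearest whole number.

Systemic exposure from an extravascular dose = F × D_ev, so the equivalent IV dose is F × D_ev.
D_iv = F × D_ev = 0.75 × 600 = 450 mg

D_iv = 450 mg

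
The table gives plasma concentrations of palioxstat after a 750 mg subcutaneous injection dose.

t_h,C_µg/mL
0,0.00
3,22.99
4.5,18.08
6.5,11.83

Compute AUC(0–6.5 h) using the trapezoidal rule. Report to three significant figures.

AUC = 95.2 µg/mL·h

Trapezoidal AUC_0→6.5:
  [0→3]: (0.00+22.99)/2 × 3 = 34.485
  [3→4.5]: (22.99+18.08)/2 × 1.5 = 30.8025
  [4.5→6.5]: (18.08+11.83)/2 × 2 = 29.91
  Sum = 95.1975 µg/mL·h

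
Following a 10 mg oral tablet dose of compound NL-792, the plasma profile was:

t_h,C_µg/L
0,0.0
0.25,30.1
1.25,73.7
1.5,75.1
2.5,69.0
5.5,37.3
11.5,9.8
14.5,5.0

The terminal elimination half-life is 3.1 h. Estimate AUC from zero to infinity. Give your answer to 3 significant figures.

Trapezoidal AUC_0→14.5:
  [0→0.25]: (0.0+30.1)/2 × 0.25 = 3.7625
  [0.25→1.25]: (30.1+73.7)/2 × 1 = 51.9
  [1.25→1.5]: (73.7+75.1)/2 × 0.25 = 18.6
  [1.5→2.5]: (75.1+69.0)/2 × 1 = 72.05
  [2.5→5.5]: (69.0+37.3)/2 × 3 = 159.45
  [5.5→11.5]: (37.3+9.8)/2 × 6 = 141.3
  [11.5→14.5]: (9.8+5.0)/2 × 3 = 22.2
  Sum = 469.2625 µg/L·h
k_e = ln2 / t½ = 0.693147 / 3.1 = 0.2236 h^-1
Extrapolated tail: C_last / k_e = 5.0 / 0.2236 = 22.361
AUC_0→∞ = 469.2625 + 22.361 = 491.6235 µg/L·h

AUC = 492 µg/L·h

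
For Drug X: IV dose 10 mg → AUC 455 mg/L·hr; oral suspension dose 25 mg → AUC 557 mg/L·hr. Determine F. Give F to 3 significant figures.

F = (AUC_ev / D_ev) / (AUC_iv / D_iv)
  = (557/25) / (455/10)
  = 22.28 / 45.5 = 0.4897

F = 0.490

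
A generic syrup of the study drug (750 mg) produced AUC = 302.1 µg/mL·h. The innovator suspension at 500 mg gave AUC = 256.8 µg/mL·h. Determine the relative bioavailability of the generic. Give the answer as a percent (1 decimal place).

F_rel = (AUC_test/D_test) / (AUC_ref/D_ref)
      = (302.1/750) / (256.8/500)
      = 0.4028 / 0.5136 = 0.7843 = 78.43%

F_rel = 78.4%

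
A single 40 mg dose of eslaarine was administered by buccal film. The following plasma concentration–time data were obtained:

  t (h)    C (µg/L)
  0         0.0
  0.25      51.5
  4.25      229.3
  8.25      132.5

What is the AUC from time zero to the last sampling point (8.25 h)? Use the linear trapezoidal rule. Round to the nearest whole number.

AUC = 1292 µg/L·h

Trapezoidal AUC_0→8.25:
  [0→0.25]: (0.0+51.5)/2 × 0.25 = 6.4375
  [0.25→4.25]: (51.5+229.3)/2 × 4 = 561.6
  [4.25→8.25]: (229.3+132.5)/2 × 4 = 723.6
  Sum = 1291.6375 µg/L·h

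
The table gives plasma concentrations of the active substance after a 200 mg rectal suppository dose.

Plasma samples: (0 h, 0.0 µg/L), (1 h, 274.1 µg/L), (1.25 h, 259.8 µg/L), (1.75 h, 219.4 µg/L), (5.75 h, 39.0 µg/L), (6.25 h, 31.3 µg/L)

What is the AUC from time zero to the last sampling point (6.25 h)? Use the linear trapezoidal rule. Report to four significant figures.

AUC = 858.0 µg/L·h

Trapezoidal AUC_0→6.25:
  [0→1]: (0.0+274.1)/2 × 1 = 137.05
  [1→1.25]: (274.1+259.8)/2 × 0.25 = 66.7375
  [1.25→1.75]: (259.8+219.4)/2 × 0.5 = 119.8
  [1.75→5.75]: (219.4+39.0)/2 × 4 = 516.8
  [5.75→6.25]: (39.0+31.3)/2 × 0.5 = 17.575
  Sum = 857.9625 µg/L·h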